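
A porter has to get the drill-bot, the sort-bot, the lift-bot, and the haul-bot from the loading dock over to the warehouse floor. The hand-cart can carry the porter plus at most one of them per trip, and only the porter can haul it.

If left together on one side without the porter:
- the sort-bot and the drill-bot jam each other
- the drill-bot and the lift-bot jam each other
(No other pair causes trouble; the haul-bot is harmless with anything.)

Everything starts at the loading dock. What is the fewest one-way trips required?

Counting alone: the porter can take at most 1 across per trip to the warehouse floor, so moving all 4 needs at least 4 loaded trips out, with a return between consecutive ones — at least 7 crossings.
The safety rule pushes this higher. Following every safe sequence of crossings, the most of the 4 that can be at the warehouse floor as the hand-cart arrives there on crossing 7 is 3 — never all 4.
So no plan with fewer than 9 crossings exists, and this one achieves 9:
1. Porter goes to the warehouse floor with the drill-bot.  [the loading dock: the haul-bot, the lift-bot, the sort-bot | the warehouse floor: the drill-bot]
2. Porter goes back to the loading dock alone.  [the loading dock: the haul-bot, the lift-bot, the sort-bot | the warehouse floor: the drill-bot]
3. Porter goes to the warehouse floor with the sort-bot.  [the loading dock: the haul-bot, the lift-bot | the warehouse floor: the drill-bot, the sort-bot]
4. Porter goes back to the loading dock with the drill-bot.  [the loading dock: the drill-bot, the haul-bot, the lift-bot | the warehouse floor: the sort-bot]
5. Porter goes to the warehouse floor with the lift-bot.  [the loading dock: the drill-bot, the haul-bot | the warehouse floor: the lift-bot, the sort-bot]
6. Porter goes back to the loading dock alone.  [the loading dock: the drill-bot, the haul-bot | the warehouse floor: the lift-bot, the sort-bot]
7. Porter goes to the warehouse floor with the haul-bot.  [the loading dock: the drill-bot | the warehouse floor: the haul-bot, the lift-bot, the sort-bot]
8. Porter goes back to the loading dock alone.  [the loading dock: the drill-bot | the warehouse floor: the haul-bot, the lift-bot, the sort-bot]
9. Porter goes to the warehouse floor with the drill-bot.  [the loading dock: — | the warehouse floor: the drill-bot, the haul-bot, the lift-bot, the sort-bot]

9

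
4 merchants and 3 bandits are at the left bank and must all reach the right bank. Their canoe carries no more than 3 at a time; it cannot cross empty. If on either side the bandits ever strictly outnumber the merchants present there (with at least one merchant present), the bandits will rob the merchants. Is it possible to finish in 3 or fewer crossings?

No

Counting alone: each trip to the right bank takes at most 3 across and each return brings at least 1 back, so after t trips out (and t−1 returns) at most 3t − (t−1) of the 7 are across; that first reaches 7 at t = 3, so at least 5 crossings are needed.
Since 3 < 5, 3 crossings cannot be enough. (The shortest complete plan in fact takes 5:)
1. 3 bandits → the right bank.  (the left bank: 4M 0B; the right bank: 0M 3B)
2. 1 bandit ← the left bank.  (the left bank: 4M 1B; the right bank: 0M 2B)
3. 3 merchants → the right bank.  (the left bank: 1M 1B; the right bank: 3M 2B)
4. 1 merchant ← the left bank.  (the left bank: 2M 1B; the right bank: 2M 2B)
5. 2 merchants and 1 bandit → the right bank.  (the left bank: 0M 0B; the right bank: 4M 3B)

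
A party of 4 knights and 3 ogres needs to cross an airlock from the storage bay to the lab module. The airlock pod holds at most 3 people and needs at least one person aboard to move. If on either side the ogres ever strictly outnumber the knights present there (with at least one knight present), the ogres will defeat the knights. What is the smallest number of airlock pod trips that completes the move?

Counting alone: each trip to the lab module takes at most 3 across and each return brings at least 1 back, so after t trips out (and t−1 returns) at most 3t − (t−1) of the 7 are across; that first reaches 7 at t = 3, so at least 5 crossings are needed.
The plan below uses exactly 5 crossings, so it is optimal:
1. 3 ogres → the lab module.  (the storage bay: 4K 0O; the lab module: 0K 3O)
2. 1 ogre ← the storage bay.  (the storage bay: 4K 1O; the lab module: 0K 2O)
3. 3 knights → the lab module.  (the storage bay: 1K 1O; the lab module: 3K 2O)
4. 1 knight ← the storage bay.  (the storage bay: 2K 1O; the lab module: 2K 2O)
5. 2 knights and 1 ogre → the lab module.  (the storage bay: 0K 0O; the lab module: 4K 3O)

5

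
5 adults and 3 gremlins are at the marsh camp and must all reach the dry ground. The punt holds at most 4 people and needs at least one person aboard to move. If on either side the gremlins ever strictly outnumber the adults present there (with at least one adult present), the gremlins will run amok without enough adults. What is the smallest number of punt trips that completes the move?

Counting alone: each trip to the dry ground takes at most 4 across and each return brings at least 1 back, so after t trips out (and t−1 returns) at most 4t − (t−1) of the 8 are across; that first reaches 8 at t = 3, so at least 5 crossings are needed.
The plan below uses exactly 5 crossings, so it is optimal:
1. 2 gremlins → the dry ground.  (the marsh camp: 5A 1G; the dry ground: 0A 2G)
2. 1 gremlin ← the marsh camp.  (the marsh camp: 5A 2G; the dry ground: 0A 1G)
3. 3 adults and 1 gremlin → the dry ground.  (the marsh camp: 2A 1G; the dry ground: 3A 2G)
4. 1 gremlin ← the marsh camp.  (the marsh camp: 2A 2G; the dry ground: 3A 1G)
5. 2 adults and 2 gremlins → the dry ground.  (the marsh camp: 0A 0G; the dry ground: 5A 3G)

5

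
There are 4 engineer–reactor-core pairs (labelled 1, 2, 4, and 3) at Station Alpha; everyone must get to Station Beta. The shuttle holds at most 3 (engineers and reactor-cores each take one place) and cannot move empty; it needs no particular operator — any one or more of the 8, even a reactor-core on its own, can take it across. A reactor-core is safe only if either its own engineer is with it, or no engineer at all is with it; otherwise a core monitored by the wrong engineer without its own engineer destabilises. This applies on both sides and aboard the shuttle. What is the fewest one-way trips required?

9

Counting alone: each trip to Station Beta takes at most 3 across and each return brings at least 1 back, so after t trips out (and t−1 returns) at most 3t − (t−1) of the 8 are across; that first reaches 8 at t = 4, so at least 7 crossings are needed.
The safety rule pushes this higher. Following every safe sequence of crossings, the most of the 8 that can be at Station Beta as the shuttle arrives there on crossing 7 is 7 — never all 8.
So no plan with fewer than 9 crossings exists, and this one achieves 9:
1. engineer 1 and reactor-core 1 cross → Station Beta.
2. engineer 1 crosses ← Station Alpha.
3. engineer 1, engineer 2, and reactor-core 2 cross → Station Beta.
4. engineer 1 and reactor-core 1 cross ← Station Alpha.
5. engineer 1, engineer 3, and engineer 4 cross → Station Beta.
6. reactor-core 2 crosses ← Station Alpha.
7. reactor-core 1 and reactor-core 2 cross → Station Beta.
8. reactor-core 1 crosses ← Station Alpha.
9. reactor-core 1, reactor-core 3, and reactor-core 4 cross → Station Beta.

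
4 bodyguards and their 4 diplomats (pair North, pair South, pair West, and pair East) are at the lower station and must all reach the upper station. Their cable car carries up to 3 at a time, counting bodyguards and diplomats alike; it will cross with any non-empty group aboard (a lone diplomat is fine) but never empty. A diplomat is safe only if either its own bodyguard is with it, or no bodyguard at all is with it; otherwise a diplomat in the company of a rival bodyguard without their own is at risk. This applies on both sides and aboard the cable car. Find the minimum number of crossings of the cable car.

9

Counting alone: each trip to the upper station takes at most 3 across and each return brings at least 1 back, so after t trips out (and t−1 returns) at most 3t − (t−1) of the 8 are across; that first reaches 8 at t = 4, so at least 7 crossings are needed.
The safety rule pushes this higher. Following every safe sequence of crossings, the most of the 8 that can be at the upper station as the cable car arrives there on crossing 7 is 7 — never all 8.
So no plan with fewer than 9 crossings exists, and this one achieves 9:
1. bodyguard North and diplomat North cross → the upper station.
2. bodyguard North crosses ← the lower station.
3. bodyguard North, bodyguard South, and diplomat South cross → the upper station.
4. bodyguard North and diplomat North cross ← the lower station.
5. bodyguard East, bodyguard North, and bodyguard West cross → the upper station.
6. diplomat South crosses ← the lower station.
7. diplomat North and diplomat South cross → the upper station.
8. diplomat North crosses ← the lower station.
9. diplomat East, diplomat North, and diplomat West cross → the upper station.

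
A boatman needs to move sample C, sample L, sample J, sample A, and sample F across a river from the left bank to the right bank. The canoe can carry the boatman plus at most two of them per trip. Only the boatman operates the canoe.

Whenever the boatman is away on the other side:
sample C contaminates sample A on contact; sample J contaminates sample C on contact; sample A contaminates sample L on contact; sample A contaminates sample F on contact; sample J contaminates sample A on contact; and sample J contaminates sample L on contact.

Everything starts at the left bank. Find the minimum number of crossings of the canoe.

7

Counting alone: the boatman can take at most 2 across per trip to the right bank, so moving all 5 needs at least 3 loaded trips out, with a return between consecutive ones — at least 5 crossings.
The safety rule pushes this higher. Following every safe sequence of crossings, the most of the 5 that can be at the right bank as the canoe arrives there on crossing 5 is 4 — never all 5.
So no plan with fewer than 7 crossings exists, and this one achieves 7:
1. Boatman goes to the right bank with sample A and sample J.  [the left bank: sample C, sample F, sample L | the right bank: sample A, sample J]
2. Boatman goes back to the left bank with sample J.  [the left bank: sample C, sample F, sample J, sample L | the right bank: sample A]
3. Boatman goes to the right bank with sample C and sample L.  [the left bank: sample F, sample J | the right bank: sample A, sample C, sample L]
4. Boatman goes back to the left bank with sample A.  [the left bank: sample A, sample F, sample J | the right bank: sample C, sample L]
5. Boatman goes to the right bank with sample F and sample J.  [the left bank: sample A | the right bank: sample C, sample F, sample J, sample L]
6. Boatman goes back to the left bank with sample J.  [the left bank: sample A, sample J | the right bank: sample C, sample F, sample L]
7. Boatman goes to the right bank with sample A and sample J.  [the left bank: — | the right bank: sample A, sample C, sample F, sample J, sample L]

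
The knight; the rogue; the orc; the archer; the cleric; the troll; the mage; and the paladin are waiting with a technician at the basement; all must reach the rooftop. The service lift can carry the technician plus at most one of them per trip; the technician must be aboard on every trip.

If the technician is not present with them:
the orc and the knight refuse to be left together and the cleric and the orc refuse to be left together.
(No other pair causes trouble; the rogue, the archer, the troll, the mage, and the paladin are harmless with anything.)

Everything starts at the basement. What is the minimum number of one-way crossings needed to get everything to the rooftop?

17

Counting alone: the technician can take at most 1 across per trip to the rooftop, so moving all 8 needs at least 8 loaded trips out, with a return between consecutive ones — at least 15 crossings.
The safety rule pushes this higher. Following every safe sequence of crossings, the most of the 8 that can be at the rooftop as the service lift arrives there on crossing 15 is 7 — never all 8.
So no plan with fewer than 17 crossings exists, and this one achieves 17:
1. Technician goes to the rooftop with the orc.
2. Technician goes back to the basement alone.
3. Technician goes to the rooftop with the knight.
4. Technician goes back to the basement with the orc.
5. Technician goes to the rooftop with the cleric.
6. Technician goes back to the basement alone.
7. Technician goes to the rooftop with the rogue.
8. Technician goes back to the basement alone.
9. Technician goes to the rooftop with the archer.
10. Technician goes back to the basement alone.
11. Technician goes to the rooftop with the troll.
12. Technician goes back to the basement alone.
13. Technician goes to the rooftop with the mage.
14. Technician goes back to the basement alone.
15. Technician goes to the rooftop with the paladin.
16. Technician goes back to the basement alone.
17. Technician goes to the rooftop with the orc.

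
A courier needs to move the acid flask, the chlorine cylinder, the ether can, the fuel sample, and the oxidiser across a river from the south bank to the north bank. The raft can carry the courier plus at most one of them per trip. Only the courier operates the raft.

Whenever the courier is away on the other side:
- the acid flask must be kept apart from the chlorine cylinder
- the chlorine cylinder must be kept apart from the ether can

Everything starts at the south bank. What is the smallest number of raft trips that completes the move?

11

Counting alone: the courier can take at most 1 across per trip to the north bank, so moving all 5 needs at least 5 loaded trips out, with a return between consecutive ones — at least 9 crossings.
The safety rule pushes this higher. Following every safe sequence of crossings, the most of the 5 that can be at the north bank as the raft arrives there on crossing 9 is 4 — never all 5.
So no plan with fewer than 11 crossings exists, and this one achieves 11:
1. Courier goes to the north bank with the chlorine cylinder.  [the south bank: the acid flask, the ether can, the fuel sample, the oxidiser | the north bank: the chlorine cylinder]
2. Courier goes back to the south bank alone.  [the south bank: the acid flask, the ether can, the fuel sample, the oxidiser | the north bank: the chlorine cylinder]
3. Courier goes to the north bank with the acid flask.  [the south bank: the ether can, the fuel sample, the oxidiser | the north bank: the acid flask, the chlorine cylinder]
4. Courier goes back to the south bank with the chlorine cylinder.  [the south bank: the chlorine cylinder, the ether can, the fuel sample, the oxidiser | the north bank: the acid flask]
5. Courier goes to the north bank with the ether can.  [the south bank: the chlorine cylinder, the fuel sample, the oxidiser | the north bank: the acid flask, the ether can]
6. Courier goes back to the south bank alone.  [the south bank: the chlorine cylinder, the fuel sample, the oxidiser | the north bank: the acid flask, the ether can]
7. Courier goes to the north bank with the fuel sample.  [the south bank: the chlorine cylinder, the oxidiser | the north bank: the acid flask, the ether can, the fuel sample]
8. Courier goes back to the south bank alone.  [the south bank: the chlorine cylinder, the oxidiser | the north bank: the acid flask, the ether can, the fuel sample]
9. Courier goes to the north bank with the oxidiser.  [the south bank: the chlorine cylinder | the north bank: the acid flask, the ether can, the fuel sample, the oxidiser]
10. Courier goes back to the south bank alone.  [the south bank: the chlorine cylinder | the north bank: the acid flask, the ether can, the fuel sample, the oxidiser]
11. Courier goes to the north bank with the chlorine cylinder.  [the south bank: — | the north bank: the acid flask, the chlorine cylinder, the ether can, the fuel sample, the oxidiser]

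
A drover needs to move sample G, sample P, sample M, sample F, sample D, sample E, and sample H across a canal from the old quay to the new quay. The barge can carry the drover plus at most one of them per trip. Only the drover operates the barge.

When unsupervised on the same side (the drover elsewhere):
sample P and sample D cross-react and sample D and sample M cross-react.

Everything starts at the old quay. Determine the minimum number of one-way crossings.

Counting alone: the drover can take at most 1 across per trip to the new quay, so moving all 7 needs at least 7 loaded trips out, with a return between consecutive ones — at least 13 crossings.
The safety rule pushes this higher. Following every safe sequence of crossings, the most of the 7 that can be at the new quay as the barge arrives there on crossing 13 is 6 — never all 7.
So no plan with fewer than 15 crossings exists, and this one achieves 15:
1. Drover goes to the new quay with sample D.  [the old quay: sample E, sample F, sample G, sample H, sample M, sample P | the new quay: sample D]
2. Drover goes back to the old quay alone.  [the old quay: sample E, sample F, sample G, sample H, sample M, sample P | the new quay: sample D]
3. Drover goes to the new quay with sample G.  [the old quay: sample E, sample F, sample H, sample M, sample P | the new quay: sample D, sample G]
4. Drover goes back to the old quay alone.  [the old quay: sample E, sample F, sample H, sample M, sample P | the new quay: sample D, sample G]
5. Drover goes to the new quay with sample P.  [the old quay: sample E, sample F, sample H, sample M | the new quay: sample D, sample G, sample P]
6. Drover goes back to the old quay with sample D.  [the old quay: sample D, sample E, sample F, sample H, sample M | the new quay: sample G, sample P]
7. Drover goes to the new quay with sample M.  [the old quay: sample D, sample E, sample F, sample H | the new quay: sample G, sample M, sample P]
8. Drover goes back to the old quay alone.  [the old quay: sample D, sample E, sample F, sample H | the new quay: sample G, sample M, sample P]
9. Drover goes to the new quay with sample F.  [the old quay: sample D, sample E, sample H | the new quay: sample F, sample G, sample M, sample P]
10. Drover goes back to the old quay alone.  [the old quay: sample D, sample E, sample H | the new quay: sample F, sample G, sample M, sample P]
11. Drover goes to the new quay with sample E.  [the old quay: sample D, sample H | the new quay: sample E, sample F, sample G, sample M, sample P]
12. Drover goes back to the old quay alone.  [the old quay: sample D, sample H | the new quay: sample E, sample F, sample G, sample M, sample P]
13. Drover goes to the new quay with sample H.  [the old quay: sample D | the new quay: sample E, sample F, sample G, sample H, sample M, sample P]
14. Drover goes back to the old quay alone.  [the old quay: sample D | the new quay: sample E, sample F, sample G, sample H, sample M, sample P]
15. Drover goes to the new quay with sample D.  [the old quay: — | the new quay: sample D, sample E, sample F, sample G, sample H, sample M, sample P]

15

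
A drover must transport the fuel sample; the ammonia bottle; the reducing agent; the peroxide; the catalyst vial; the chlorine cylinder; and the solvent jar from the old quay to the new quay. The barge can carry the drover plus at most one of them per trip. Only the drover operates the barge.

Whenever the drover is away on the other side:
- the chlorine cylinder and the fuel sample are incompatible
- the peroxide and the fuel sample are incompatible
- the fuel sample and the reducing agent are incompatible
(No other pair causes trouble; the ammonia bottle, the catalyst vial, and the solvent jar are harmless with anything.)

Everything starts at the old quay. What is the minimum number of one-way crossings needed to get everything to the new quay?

impossible

Following every safe sequence of crossings from the start, the most of the 7 that can be at the new quay as the barge arrives there on crossings 1, 3, 5, 7, 9 is 1, 2, 3, 4, 5 respectively; the best ever achieved is 5 of 7.
From crossing 11 on, no configuration arises that was not already reachable earlier: only 72 distinct safe configurations (who is on which side, and where the barge is) can ever be reached, none of them has everyone across, and every continuation just revisits them. So no valid plan exists.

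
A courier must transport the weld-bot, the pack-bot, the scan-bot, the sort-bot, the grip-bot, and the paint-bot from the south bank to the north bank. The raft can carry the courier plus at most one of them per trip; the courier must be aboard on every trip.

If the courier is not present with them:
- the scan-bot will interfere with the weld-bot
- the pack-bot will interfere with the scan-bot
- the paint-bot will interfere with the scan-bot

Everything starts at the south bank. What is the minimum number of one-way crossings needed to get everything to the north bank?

impossible

Following every safe sequence of crossings from the start, the most of the 6 that can be at the north bank as the raft arrives there on crossings 1, 3, 5, 7 is 1, 2, 3, 4 respectively; the best ever achieved is 4 of 6.
From crossing 9 on, no configuration arises that was not already reachable earlier: only 36 distinct safe configurations (who is on which side, and where the raft is) can ever be reached, none of them has everyone across, and every continuation just revisits them. So no valid plan exists.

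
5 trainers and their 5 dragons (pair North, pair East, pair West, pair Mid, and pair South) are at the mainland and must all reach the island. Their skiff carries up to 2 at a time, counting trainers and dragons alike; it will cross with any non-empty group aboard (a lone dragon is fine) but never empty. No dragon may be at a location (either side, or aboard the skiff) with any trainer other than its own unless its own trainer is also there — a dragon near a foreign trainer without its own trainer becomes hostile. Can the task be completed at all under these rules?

Following every safe sequence of crossings from the start, the most of the 10 that can be at the island as the skiff arrives there on crossings 1, 3, 5, 7 is 2, 3, 4, 5 respectively; the best ever achieved is 5 of 10.
From crossing 9 on, no configuration arises that was not already reachable earlier: only 82 distinct safe configurations (who is on which side, and where the skiff is) can ever be reached, none of them has everyone across, and every continuation just revisits them. So no valid plan exists.

No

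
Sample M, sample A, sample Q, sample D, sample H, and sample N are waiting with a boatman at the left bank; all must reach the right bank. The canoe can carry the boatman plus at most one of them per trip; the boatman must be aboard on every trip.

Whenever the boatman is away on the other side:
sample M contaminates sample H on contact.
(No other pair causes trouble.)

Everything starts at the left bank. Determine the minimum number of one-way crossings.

Counting alone: the boatman can take at most 1 across per trip to the right bank, so moving all 6 needs at least 6 loaded trips out, with a return between consecutive ones — at least 11 crossings.
The plan below uses exactly 11 crossings, so it is optimal:
1. Boatman goes to the right bank with sample M.  [the left bank: sample A, sample D, sample H, sample N, sample Q | the right bank: sample M]
2. Boatman goes back to the left bank alone.  [the left bank: sample A, sample D, sample H, sample N, sample Q | the right bank: sample M]
3. Boatman goes to the right bank with sample A.  [the left bank: sample D, sample H, sample N, sample Q | the right bank: sample A, sample M]
4. Boatman goes back to the left bank alone.  [the left bank: sample D, sample H, sample N, sample Q | the right bank: sample A, sample M]
5. Boatman goes to the right bank with sample Q.  [the left bank: sample D, sample H, sample N | the right bank: sample A, sample M, sample Q]
6. Boatman goes back to the left bank alone.  [the left bank: sample D, sample H, sample N | the right bank: sample A, sample M, sample Q]
7. Boatman goes to the right bank with sample D.  [the left bank: sample H, sample N | the right bank: sample A, sample D, sample M, sample Q]
8. Boatman goes back to the left bank alone.  [the left bank: sample H, sample N | the right bank: sample A, sample D, sample M, sample Q]
9. Boatman goes to the right bank with sample N.  [the left bank: sample H | the right bank: sample A, sample D, sample M, sample N, sample Q]
10. Boatman goes back to the left bank alone.  [the left bank: sample H | the right bank: sample A, sample D, sample M, sample N, sample Q]
11. Boatman goes to the right bank with sample H.  [the left bank: — | the right bank: sample A, sample D, sample H, sample M, sample N, sample Q]

11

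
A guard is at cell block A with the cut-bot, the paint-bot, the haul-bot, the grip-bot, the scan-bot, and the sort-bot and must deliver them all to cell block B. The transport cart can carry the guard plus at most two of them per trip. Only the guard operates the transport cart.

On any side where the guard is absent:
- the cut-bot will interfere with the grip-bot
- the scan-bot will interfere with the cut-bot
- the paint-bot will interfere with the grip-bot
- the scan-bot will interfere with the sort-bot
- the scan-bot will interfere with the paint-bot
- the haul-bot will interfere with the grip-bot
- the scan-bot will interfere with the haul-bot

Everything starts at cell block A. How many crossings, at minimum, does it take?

Counting alone: the guard can take at most 2 across per trip to cell block B, so moving all 6 needs at least 3 loaded trips out, with a return between consecutive ones — at least 5 crossings.
The safety rule pushes this higher. Following every safe sequence of crossings, the most of the 6 that can be at cell block B as the transport cart arrives there on crossing 5 is 4 — never all 6.
So no plan with fewer than 7 crossings exists, and this one achieves 7:
1. Guard goes to cell block B with the grip-bot and the scan-bot.  [cell block A: the cut-bot, the haul-bot, the paint-bot, the sort-bot | cell block B: the grip-bot, the scan-bot]
2. Guard goes back to cell block A alone.  [cell block A: the cut-bot, the haul-bot, the paint-bot, the sort-bot | cell block B: the grip-bot, the scan-bot]
3. Guard goes to cell block B with the cut-bot and the paint-bot.  [cell block A: the haul-bot, the sort-bot | cell block B: the cut-bot, the grip-bot, the paint-bot, the scan-bot]
4. Guard goes back to cell block A with the grip-bot and the scan-bot.  [cell block A: the grip-bot, the haul-bot, the scan-bot, the sort-bot | cell block B: the cut-bot, the paint-bot]
5. Guard goes to cell block B with the haul-bot and the sort-bot.  [cell block A: the grip-bot, the scan-bot | cell block B: the cut-bot, the haul-bot, the paint-bot, the sort-bot]
6. Guard goes back to cell block A alone.  [cell block A: the grip-bot, the scan-bot | cell block B: the cut-bot, the haul-bot, the paint-bot, the sort-bot]
7. Guard goes to cell block B with the grip-bot and the scan-bot.  [cell block A: — | cell block B: the cut-bot, the grip-bot, the haul-bot, the paint-bot, the scan-bot, the sort-bot]

7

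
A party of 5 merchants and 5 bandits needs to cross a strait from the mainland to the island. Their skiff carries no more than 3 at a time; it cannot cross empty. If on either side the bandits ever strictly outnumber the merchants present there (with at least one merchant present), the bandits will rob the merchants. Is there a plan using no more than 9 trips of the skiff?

No

Counting alone: each trip to the island takes at most 3 across and each return brings at least 1 back, so after t trips out (and t−1 returns) at most 3t − (t−1) of the 10 are across; that first reaches 10 at t = 5, so at least 9 crossings are needed.
The safety rule pushes this higher. Following every safe sequence of crossings, the most of the 10 that can be at the island as the skiff arrives there on crossing 9 is 9 — never all 10.
So the move cannot be finished within 9 crossings. (The shortest complete plan takes 11:)
1. 2 bandits → the island.  (the mainland: 5M 3B; the island: 0M 2B)
2. 1 bandit ← the mainland.  (the mainland: 5M 4B; the island: 0M 1B)
3. 3 bandits → the island.  (the mainland: 5M 1B; the island: 0M 4B)
4. 1 bandit ← the mainland.  (the mainland: 5M 2B; the island: 0M 3B)
5. 3 merchants → the island.  (the mainland: 2M 2B; the island: 3M 3B)
6. 1 merchant and 1 bandit ← the mainland.  (the mainland: 3M 3B; the island: 2M 2B)
7. 3 merchants → the island.  (the mainland: 0M 3B; the island: 5M 2B)
8. 1 bandit ← the mainland.  (the mainland: 0M 4B; the island: 5M 1B)
9. 2 bandits → the island.  (the mainland: 0M 2B; the island: 5M 3B)
10. 1 bandit ← the mainland.  (the mainland: 0M 3B; the island: 5M 2B)
11. 3 bandits → the island.  (the mainland: 0M 0B; the island: 5M 5B)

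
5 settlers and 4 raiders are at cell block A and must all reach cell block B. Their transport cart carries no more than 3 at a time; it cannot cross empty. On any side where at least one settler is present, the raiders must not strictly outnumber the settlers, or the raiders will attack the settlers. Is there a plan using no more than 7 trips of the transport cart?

Yes — this plan uses 7 crossings (≤ 7):
1. 3 raiders → cell block B.  (cell block A: 5S 1R; cell block B: 0S 3R)
2. 1 raider ← cell block A.  (cell block A: 5S 2R; cell block B: 0S 2R)
3. 3 settlers → cell block B.  (cell block A: 2S 2R; cell block B: 3S 2R)
4. 1 settler ← cell block A.  (cell block A: 3S 2R; cell block B: 2S 2R)
5. 2 settlers and 1 raider → cell block B.  (cell block A: 1S 1R; cell block B: 4S 3R)
6. 1 settler ← cell block A.  (cell block A: 2S 1R; cell block B: 3S 3R)
7. 2 settlers and 1 raider → cell block B.  (cell block A: 0S 0R; cell block B: 5S 4R)

Yes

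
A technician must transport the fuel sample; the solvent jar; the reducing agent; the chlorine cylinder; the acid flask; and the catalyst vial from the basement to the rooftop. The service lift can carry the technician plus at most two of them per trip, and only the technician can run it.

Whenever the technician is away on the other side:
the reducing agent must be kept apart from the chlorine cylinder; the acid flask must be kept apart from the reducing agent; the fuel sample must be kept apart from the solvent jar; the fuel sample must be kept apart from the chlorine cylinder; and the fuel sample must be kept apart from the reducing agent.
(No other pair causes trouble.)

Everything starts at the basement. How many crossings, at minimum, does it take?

9

Counting alone: the technician can take at most 2 across per trip to the rooftop, so moving all 6 needs at least 3 loaded trips out, with a return between consecutive ones — at least 5 crossings.
The safety rule pushes this higher. Following every safe sequence of crossings, the most of the 6 that can be at the rooftop as the service lift arrives there on crossings 5, 7 is 4, 5 respectively — never all 6.
So no plan with fewer than 9 crossings exists, and this one achieves 9:
1. Technician goes to the rooftop with the fuel sample and the reducing agent.
2. Technician goes back to the basement with the fuel sample.
3. Technician goes to the rooftop with the fuel sample and the solvent jar.
4. Technician goes back to the basement with the fuel sample.
5. Technician goes to the rooftop with the catalyst vial and the fuel sample.
6. Technician goes back to the basement with the fuel sample.
7. Technician goes to the rooftop with the acid flask and the chlorine cylinder.
8. Technician goes back to the basement with the reducing agent.
9. Technician goes to the rooftop with the fuel sample and the reducing agent.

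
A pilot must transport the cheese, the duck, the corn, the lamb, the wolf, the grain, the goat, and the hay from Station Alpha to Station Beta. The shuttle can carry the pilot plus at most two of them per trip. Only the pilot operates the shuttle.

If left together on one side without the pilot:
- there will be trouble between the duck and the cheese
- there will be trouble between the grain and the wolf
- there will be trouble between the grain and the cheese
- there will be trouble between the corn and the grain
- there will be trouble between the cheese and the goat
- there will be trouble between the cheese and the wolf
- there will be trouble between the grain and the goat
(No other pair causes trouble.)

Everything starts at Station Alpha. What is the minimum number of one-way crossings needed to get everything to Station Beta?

Counting alone: the pilot can take at most 2 across per trip to Station Beta, so moving all 8 needs at least 4 loaded trips out, with a return between consecutive ones — at least 7 crossings.
The safety rule pushes this higher. Following every safe sequence of crossings, the most of the 8 that can be at Station Beta as the shuttle arrives there on crossings 7, 9, 11 is 5, 6, 7 respectively — never all 8.
So no plan with fewer than 13 crossings exists, and this one achieves 13:
1. Pilot goes to Station Beta with the cheese and the grain.
2. Pilot goes back to Station Alpha with the cheese.
3. Pilot goes to Station Beta with the cheese and the duck.
4. Pilot goes back to Station Alpha with the cheese.
5. Pilot goes to Station Beta with the cheese and the lamb.
6. Pilot goes back to Station Alpha with the cheese.
7. Pilot goes to Station Beta with the cheese and the hay.
8. Pilot goes back to Station Alpha with the cheese.
9. Pilot goes to Station Beta with the goat and the wolf.
10. Pilot goes back to Station Alpha with the grain.
11. Pilot goes to Station Beta with the cheese and the corn.
12. Pilot goes back to Station Alpha with the cheese.
13. Pilot goes to Station Beta with the cheese and the grain.

13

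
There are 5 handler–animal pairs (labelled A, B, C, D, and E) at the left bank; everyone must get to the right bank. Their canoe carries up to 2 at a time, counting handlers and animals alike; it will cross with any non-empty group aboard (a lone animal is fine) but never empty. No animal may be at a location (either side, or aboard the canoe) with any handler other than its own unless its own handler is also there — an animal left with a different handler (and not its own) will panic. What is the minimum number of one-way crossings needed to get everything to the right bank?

Following every safe sequence of crossings from the start, the most of the 10 that can be at the right bank as the canoe arrives there on crossings 1, 3, 5, 7 is 2, 3, 4, 5 respectively; the best ever achieved is 5 of 10.
From crossing 9 on, no configuration arises that was not already reachable earlier: only 82 distinct safe configurations (who is on which side, and where the canoe is) can ever be reached, none of them has everyone across, and every continuation just revisits them. So no valid plan exists.

impossible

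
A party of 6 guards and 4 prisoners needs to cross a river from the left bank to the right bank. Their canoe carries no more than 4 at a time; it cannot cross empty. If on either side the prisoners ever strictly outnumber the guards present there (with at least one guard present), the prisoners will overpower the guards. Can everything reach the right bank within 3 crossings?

Counting alone: each trip to the right bank takes at most 4 across and each return brings at least 1 back, so after t trips out (and t−1 returns) at most 4t − (t−1) of the 10 are across; that first reaches 10 at t = 3, so at least 5 crossings are needed.
Since 3 < 5, 3 crossings cannot be enough. (The shortest complete plan in fact takes 5:)
1. 4 prisoners → the right bank.  (the left bank: 6G 0P; the right bank: 0G 4P)
2. 1 prisoner ← the left bank.  (the left bank: 6G 1P; the right bank: 0G 3P)
3. 4 guards → the right bank.  (the left bank: 2G 1P; the right bank: 4G 3P)
4. 1 prisoner ← the left bank.  (the left bank: 2G 2P; the right bank: 4G 2P)
5. 2 guards and 2 prisoners → the right bank.  (the left bank: 0G 0P; the right bank: 6G 4P)

No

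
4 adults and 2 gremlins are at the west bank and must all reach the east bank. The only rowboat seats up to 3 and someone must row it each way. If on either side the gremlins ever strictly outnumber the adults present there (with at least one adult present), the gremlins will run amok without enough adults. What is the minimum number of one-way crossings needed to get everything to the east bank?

Counting alone: each trip to the east bank takes at most 3 across and each return brings at least 1 back, so after t trips out (and t−1 returns) at most 3t − (t−1) of the 6 are across; that first reaches 6 at t = 3, so at least 5 crossings are needed.
The plan below uses exactly 5 crossings, so it is optimal:
1. 2 gremlins → the east bank.  (the west bank: 4A 0G; the east bank: 0A 2G)
2. 1 gremlin ← the west bank.  (the west bank: 4A 1G; the east bank: 0A 1G)
3. 2 adults and 1 gremlin → the east bank.  (the west bank: 2A 0G; the east bank: 2A 2G)
4. 1 gremlin ← the west bank.  (the west bank: 2A 1G; the east bank: 2A 1G)
5. 2 adults and 1 gremlin → the east bank.  (the west bank: 0A 0G; the east bank: 4A 2G)

5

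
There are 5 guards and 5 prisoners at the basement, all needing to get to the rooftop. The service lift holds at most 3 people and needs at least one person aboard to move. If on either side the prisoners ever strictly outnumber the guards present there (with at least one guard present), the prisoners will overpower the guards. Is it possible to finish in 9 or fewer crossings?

No

Counting alone: each trip to the rooftop takes at most 3 across and each return brings at least 1 back, so after t trips out (and t−1 returns) at most 3t − (t−1) of the 10 are across; that first reaches 10 at t = 5, so at least 9 crossings are needed.
The safety rule pushes this higher. Following every safe sequence of crossings, the most of the 10 that can be at the rooftop as the service lift arrives there on crossing 9 is 9 — never all 10.
So the move cannot be finished within 9 crossings. (The shortest complete plan takes 11:)
1. 2 prisoners → the rooftop.  (the basement: 5G 3P; the rooftop: 0G 2P)
2. 1 prisoner ← the basement.  (the basement: 5G 4P; the rooftop: 0G 1P)
3. 3 prisoners → the rooftop.  (the basement: 5G 1P; the rooftop: 0G 4P)
4. 1 prisoner ← the basement.  (the basement: 5G 2P; the rooftop: 0G 3P)
5. 3 guards → the rooftop.  (the basement: 2G 2P; the rooftop: 3G 3P)
6. 1 guard and 1 prisoner ← the basement.  (the basement: 3G 3P; the rooftop: 2G 2P)
7. 3 guards → the rooftop.  (the basement: 0G 3P; the rooftop: 5G 2P)
8. 1 prisoner ← the basement.  (the basement: 0G 4P; the rooftop: 5G 1P)
9. 2 prisoners → the rooftop.  (the basement: 0G 2P; the rooftop: 5G 3P)
10. 1 prisoner ← the basement.  (the basement: 0G 3P; the rooftop: 5G 2P)
11. 3 prisoners → the rooftop.  (the basement: 0G 0P; the rooftop: 5G 5P)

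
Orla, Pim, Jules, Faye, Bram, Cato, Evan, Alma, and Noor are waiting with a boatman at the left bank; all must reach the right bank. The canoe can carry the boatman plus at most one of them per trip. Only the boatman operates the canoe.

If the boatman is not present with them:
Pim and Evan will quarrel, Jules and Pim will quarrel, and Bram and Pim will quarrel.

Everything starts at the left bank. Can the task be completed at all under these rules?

No

Following every safe sequence of crossings from the start, the most of the 9 that can be at the right bank as the canoe arrives there on crossings 1, 3, 5, 7, 9, 11, 13 is 1, 2, 3, 4, 5, 6, 7 respectively; the best ever achieved is 7 of 9.
From crossing 15 on, no configuration arises that was not already reachable earlier: only 288 distinct safe configurations (who is on which side, and where the canoe is) can ever be reached, none of them has everyone across, and every continuation just revisits them. So no valid plan exists.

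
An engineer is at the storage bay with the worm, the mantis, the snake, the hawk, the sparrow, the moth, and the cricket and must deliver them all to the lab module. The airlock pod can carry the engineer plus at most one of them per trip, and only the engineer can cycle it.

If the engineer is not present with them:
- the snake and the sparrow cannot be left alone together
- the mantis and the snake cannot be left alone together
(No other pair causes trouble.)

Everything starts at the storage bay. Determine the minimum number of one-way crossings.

15

Counting alone: the engineer can take at most 1 across per trip to the lab module, so moving all 7 needs at least 7 loaded trips out, with a return between consecutive ones — at least 13 crossings.
The safety rule pushes this higher. Following every safe sequence of crossings, the most of the 7 that can be at the lab module as the airlock pod arrives there on crossing 13 is 6 — never all 7.
So no plan with fewer than 15 crossings exists, and this one achieves 15:
1. Engineer goes to the lab module with the snake.  [the storage bay: the cricket, the hawk, the mantis, the moth, the sparrow, the worm | the lab module: the snake]
2. Engineer goes back to the storage bay alone.  [the storage bay: the cricket, the hawk, the mantis, the moth, the sparrow, the worm | the lab module: the snake]
3. Engineer goes to the lab module with the worm.  [the storage bay: the cricket, the hawk, the mantis, the moth, the sparrow | the lab module: the snake, the worm]
4. Engineer goes back to the storage bay alone.  [the storage bay: the cricket, the hawk, the mantis, the moth, the sparrow | the lab module: the snake, the worm]
5. Engineer goes to the lab module with the mantis.  [the storage bay: the cricket, the hawk, the moth, the sparrow | the lab module: the mantis, the snake, the worm]
6. Engineer goes back to the storage bay with the snake.  [the storage bay: the cricket, the hawk, the moth, the snake, the sparrow | the lab module: the mantis, the worm]
7. Engineer goes to the lab module with the sparrow.  [the storage bay: the cricket, the hawk, the moth, the snake | the lab module: the mantis, the sparrow, the worm]
8. Engineer goes back to the storage bay alone.  [the storage bay: the cricket, the hawk, the moth, the snake | the lab module: the mantis, the sparrow, the worm]
9. Engineer goes to the lab module with the hawk.  [the storage bay: the cricket, the moth, the snake | the lab module: the hawk, the mantis, the sparrow, the worm]
10. Engineer goes back to the storage bay alone.  [the storage bay: the cricket, the moth, the snake | the lab module: the hawk, the mantis, the sparrow, the worm]
11. Engineer goes to the lab module with the moth.  [the storage bay: the cricket, the snake | the lab module: the hawk, the mantis, the moth, the sparrow, the worm]
12. Engineer goes back to the storage bay alone.  [the storage bay: the cricket, the snake | the lab module: the hawk, the mantis, the moth, the sparrow, the worm]
13. Engineer goes to the lab module with the cricket.  [the storage bay: the snake | the lab module: the cricket, the hawk, the mantis, the moth, the sparrow, the worm]
14. Engineer goes back to the storage bay alone.  [the storage bay: the snake | the lab module: the cricket, the hawk, the mantis, the moth, the sparrow, the worm]
15. Engineer goes to the lab module with the snake.  [the storage bay: — | the lab module: the cricket, the hawk, the mantis, the moth, the snake, the sparrow, the worm]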